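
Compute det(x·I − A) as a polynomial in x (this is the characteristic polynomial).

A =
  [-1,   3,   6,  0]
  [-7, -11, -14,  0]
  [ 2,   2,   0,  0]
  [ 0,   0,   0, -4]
x^4 + 16*x^3 + 96*x^2 + 256*x + 256

Expanding det(x·I − A) (e.g. by cofactor expansion or by noting that A is similar to its Jordan form J, which has the same characteristic polynomial as A) gives
  χ_A(x) = x^4 + 16*x^3 + 96*x^2 + 256*x + 256
which factors as (x + 4)^4. The eigenvalues (with algebraic multiplicities) are λ = -4 with multiplicity 4.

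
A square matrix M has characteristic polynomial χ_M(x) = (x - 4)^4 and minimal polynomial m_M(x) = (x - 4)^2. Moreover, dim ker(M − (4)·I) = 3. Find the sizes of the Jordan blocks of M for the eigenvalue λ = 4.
Block sizes for λ = 4: [2, 1, 1]

Step 1 — from the characteristic polynomial, algebraic multiplicity of λ = 4 is 4. From dim ker(M − (4)·I) = 3, there are exactly 3 Jordan blocks for λ = 4.
Step 2 — from the minimal polynomial, the factor (x − 4)^2 tells us the largest block for λ = 4 has size 2.
Step 3 — with total size 4, 3 blocks, and largest block 2, the block sizes (in nonincreasing order) are [2, 1, 1].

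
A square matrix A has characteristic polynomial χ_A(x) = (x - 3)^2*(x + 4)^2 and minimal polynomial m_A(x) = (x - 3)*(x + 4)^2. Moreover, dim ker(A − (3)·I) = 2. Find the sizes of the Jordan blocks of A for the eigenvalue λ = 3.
Block sizes for λ = 3: [1, 1]

Step 1 — from the characteristic polynomial, algebraic multiplicity of λ = 3 is 2. From dim ker(A − (3)·I) = 2, there are exactly 2 Jordan blocks for λ = 3.
Step 2 — from the minimal polynomial, the factor (x − 3) tells us the largest block for λ = 3 has size 1.
Step 3 — with total size 2, 2 blocks, and largest block 1, the block sizes (in nonincreasing order) are [1, 1].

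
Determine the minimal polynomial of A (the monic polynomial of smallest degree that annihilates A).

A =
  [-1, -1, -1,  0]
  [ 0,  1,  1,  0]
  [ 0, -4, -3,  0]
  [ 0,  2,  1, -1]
x^3 + 3*x^2 + 3*x + 1

The characteristic polynomial is χ_A(x) = (x + 1)^4, so the eigenvalues are known. The minimal polynomial is
  m_A(x) = Π_λ (x − λ)^{k_λ}
where k_λ is the size of the *largest* Jordan block for λ (equivalently, the smallest k with (A − λI)^k v = 0 for every generalised eigenvector v of λ).

  λ = -1: largest Jordan block has size 3, contributing (x + 1)^3

So m_A(x) = (x + 1)^3 = x^3 + 3*x^2 + 3*x + 1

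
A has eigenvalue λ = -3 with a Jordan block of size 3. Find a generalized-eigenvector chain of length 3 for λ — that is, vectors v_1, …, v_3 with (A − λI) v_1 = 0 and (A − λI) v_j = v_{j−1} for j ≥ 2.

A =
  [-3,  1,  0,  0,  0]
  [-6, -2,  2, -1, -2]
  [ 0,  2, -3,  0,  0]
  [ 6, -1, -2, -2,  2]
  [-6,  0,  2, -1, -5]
A Jordan chain for λ = -3 of length 3:
v_1 = (-6, 0, -12, 0, 6)ᵀ
v_2 = (0, -6, 0, 6, -6)ᵀ
v_3 = (1, 0, 0, 0, 0)ᵀ

Let N = A − (-3)·I. We want v_3 with N^3 v_3 = 0 but N^2 v_3 ≠ 0; then v_{j-1} := N · v_j for j = 3, …, 2.

Pick v_3 = (1, 0, 0, 0, 0)ᵀ.
Then v_2 = N · v_3 = (0, -6, 0, 6, -6)ᵀ.
Then v_1 = N · v_2 = (-6, 0, -12, 0, 6)ᵀ.

Sanity check: (A − (-3)·I) v_1 = (0, 0, 0, 0, 0)ᵀ = 0. ✓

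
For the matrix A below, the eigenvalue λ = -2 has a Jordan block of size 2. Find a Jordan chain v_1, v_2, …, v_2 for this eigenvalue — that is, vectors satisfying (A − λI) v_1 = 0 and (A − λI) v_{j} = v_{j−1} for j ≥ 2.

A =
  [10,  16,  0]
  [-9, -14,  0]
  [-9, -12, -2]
A Jordan chain for λ = -2 of length 2:
v_1 = (12, -9, -9)ᵀ
v_2 = (1, 0, 0)ᵀ

Let N = A − (-2)·I. We want v_2 with N^2 v_2 = 0 but N^1 v_2 ≠ 0; then v_{j-1} := N · v_j for j = 2, …, 2.

Pick v_2 = (1, 0, 0)ᵀ.
Then v_1 = N · v_2 = (12, -9, -9)ᵀ.

Sanity check: (A − (-2)·I) v_1 = (0, 0, 0)ᵀ = 0. ✓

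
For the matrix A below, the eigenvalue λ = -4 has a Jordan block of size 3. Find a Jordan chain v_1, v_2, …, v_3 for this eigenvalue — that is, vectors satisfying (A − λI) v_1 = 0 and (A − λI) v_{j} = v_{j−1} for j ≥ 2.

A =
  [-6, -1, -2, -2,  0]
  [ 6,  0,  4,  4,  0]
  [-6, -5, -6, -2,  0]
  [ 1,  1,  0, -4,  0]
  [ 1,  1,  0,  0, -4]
A Jordan chain for λ = -4 of length 3:
v_1 = (8, -8, -8, 4, 4)ᵀ
v_2 = (-2, 6, -6, 1, 1)ᵀ
v_3 = (1, 0, 0, 0, 0)ᵀ

Let N = A − (-4)·I. We want v_3 with N^3 v_3 = 0 but N^2 v_3 ≠ 0; then v_{j-1} := N · v_j for j = 3, …, 2.

Pick v_3 = (1, 0, 0, 0, 0)ᵀ.
Then v_2 = N · v_3 = (-2, 6, -6, 1, 1)ᵀ.
Then v_1 = N · v_2 = (8, -8, -8, 4, 4)ᵀ.

Sanity check: (A − (-4)·I) v_1 = (0, 0, 0, 0, 0)ᵀ = 0. ✓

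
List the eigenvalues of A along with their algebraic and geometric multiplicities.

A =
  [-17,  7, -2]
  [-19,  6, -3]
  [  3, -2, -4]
λ = -5: alg = 3, geom = 1

Step 1 — factor the characteristic polynomial to read off the algebraic multiplicities:
  χ_A(x) = (x + 5)^3

Step 2 — compute geometric multiplicities via the rank-nullity identity g(λ) = n − rank(A − λI):
  rank(A − (-5)·I) = 2, so dim ker(A − (-5)·I) = n − 2 = 1

Summary:
  λ = -5: algebraic multiplicity = 3, geometric multiplicity = 1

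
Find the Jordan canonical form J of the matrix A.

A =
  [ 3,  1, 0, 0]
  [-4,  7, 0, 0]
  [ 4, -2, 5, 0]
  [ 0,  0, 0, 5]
J_2(5) ⊕ J_1(5) ⊕ J_1(5)

The characteristic polynomial is
  det(x·I − A) = x^4 - 20*x^3 + 150*x^2 - 500*x + 625 = (x - 5)^4

Eigenvalues and multiplicities (the geometric multiplicity of λ is n − rank(A − λI), which equals the number of Jordan blocks for λ):
  λ = 5: algebraic multiplicity = 4, geometric multiplicity = 3

Determining the block sizes for each eigenvalue:
  λ = 5: 3 blocks summing to 4 forces exactly one block of size 2 and the rest size 1 → block sizes [2, 1, 1]

Assembling the blocks gives a Jordan form
J =
  [5, 1, 0, 0]
  [0, 5, 0, 0]
  [0, 0, 5, 0]
  [0, 0, 0, 5]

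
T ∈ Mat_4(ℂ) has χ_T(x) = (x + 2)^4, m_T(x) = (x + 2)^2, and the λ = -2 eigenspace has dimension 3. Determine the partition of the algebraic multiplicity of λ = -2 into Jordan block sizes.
Block sizes for λ = -2: [2, 1, 1]

Step 1 — from the characteristic polynomial, algebraic multiplicity of λ = -2 is 4. From dim ker(T − (-2)·I) = 3, there are exactly 3 Jordan blocks for λ = -2.
Step 2 — from the minimal polynomial, the factor (x + 2)^2 tells us the largest block for λ = -2 has size 2.
Step 3 — with total size 4, 3 blocks, and largest block 2, the block sizes (in nonincreasing order) are [2, 1, 1].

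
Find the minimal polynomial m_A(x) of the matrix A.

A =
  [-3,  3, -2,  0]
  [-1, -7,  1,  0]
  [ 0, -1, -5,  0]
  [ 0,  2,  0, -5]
x^3 + 15*x^2 + 75*x + 125

The characteristic polynomial is χ_A(x) = (x + 5)^4, so the eigenvalues are known. The minimal polynomial is
  m_A(x) = Π_λ (x − λ)^{k_λ}
where k_λ is the size of the *largest* Jordan block for λ (equivalently, the smallest k with (A − λI)^k v = 0 for every generalised eigenvector v of λ).

  λ = -5: largest Jordan block has size 3, contributing (x + 5)^3

So m_A(x) = (x + 5)^3 = x^3 + 15*x^2 + 75*x + 125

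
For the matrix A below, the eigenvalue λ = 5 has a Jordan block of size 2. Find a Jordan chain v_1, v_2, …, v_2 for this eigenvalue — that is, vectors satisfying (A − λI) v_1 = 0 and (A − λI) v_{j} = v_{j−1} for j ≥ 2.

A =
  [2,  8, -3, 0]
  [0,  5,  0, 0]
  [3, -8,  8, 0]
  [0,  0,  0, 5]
A Jordan chain for λ = 5 of length 2:
v_1 = (-3, 0, 3, 0)ᵀ
v_2 = (1, 0, 0, 0)ᵀ

Let N = A − (5)·I. We want v_2 with N^2 v_2 = 0 but N^1 v_2 ≠ 0; then v_{j-1} := N · v_j for j = 2, …, 2.

Pick v_2 = (1, 0, 0, 0)ᵀ.
Then v_1 = N · v_2 = (-3, 0, 3, 0)ᵀ.

Sanity check: (A − (5)·I) v_1 = (0, 0, 0, 0)ᵀ = 0. ✓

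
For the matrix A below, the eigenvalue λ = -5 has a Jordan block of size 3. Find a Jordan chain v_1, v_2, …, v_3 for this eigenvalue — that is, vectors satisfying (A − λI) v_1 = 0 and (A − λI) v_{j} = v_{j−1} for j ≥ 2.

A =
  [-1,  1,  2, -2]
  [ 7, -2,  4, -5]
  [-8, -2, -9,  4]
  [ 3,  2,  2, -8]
A Jordan chain for λ = -5 of length 3:
v_1 = (1, 2, -2, 1)ᵀ
v_2 = (4, 7, -8, 3)ᵀ
v_3 = (1, 0, 0, 0)ᵀ

Let N = A − (-5)·I. We want v_3 with N^3 v_3 = 0 but N^2 v_3 ≠ 0; then v_{j-1} := N · v_j for j = 3, …, 2.

Pick v_3 = (1, 0, 0, 0)ᵀ.
Then v_2 = N · v_3 = (4, 7, -8, 3)ᵀ.
Then v_1 = N · v_2 = (1, 2, -2, 1)ᵀ.

Sanity check: (A − (-5)·I) v_1 = (0, 0, 0, 0)ᵀ = 0. ✓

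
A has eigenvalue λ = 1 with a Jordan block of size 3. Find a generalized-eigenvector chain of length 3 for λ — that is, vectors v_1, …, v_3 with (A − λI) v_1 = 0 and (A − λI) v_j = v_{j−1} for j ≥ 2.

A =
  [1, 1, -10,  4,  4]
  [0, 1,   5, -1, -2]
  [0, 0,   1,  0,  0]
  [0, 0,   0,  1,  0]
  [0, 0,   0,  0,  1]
A Jordan chain for λ = 1 of length 3:
v_1 = (5, 0, 0, 0, 0)ᵀ
v_2 = (-10, 5, 0, 0, 0)ᵀ
v_3 = (0, 0, 1, 0, 0)ᵀ

Let N = A − (1)·I. We want v_3 with N^3 v_3 = 0 but N^2 v_3 ≠ 0; then v_{j-1} := N · v_j for j = 3, …, 2.

Pick v_3 = (0, 0, 1, 0, 0)ᵀ.
Then v_2 = N · v_3 = (-10, 5, 0, 0, 0)ᵀ.
Then v_1 = N · v_2 = (5, 0, 0, 0, 0)ᵀ.

Sanity check: (A − (1)·I) v_1 = (0, 0, 0, 0, 0)ᵀ = 0. ✓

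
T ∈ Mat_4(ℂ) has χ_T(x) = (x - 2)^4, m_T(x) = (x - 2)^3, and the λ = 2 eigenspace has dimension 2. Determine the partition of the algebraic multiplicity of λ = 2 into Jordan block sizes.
Block sizes for λ = 2: [3, 1]

Step 1 — from the characteristic polynomial, algebraic multiplicity of λ = 2 is 4. From dim ker(T − (2)·I) = 2, there are exactly 2 Jordan blocks for λ = 2.
Step 2 — from the minimal polynomial, the factor (x − 2)^3 tells us the largest block for λ = 2 has size 3.
Step 3 — with total size 4, 2 blocks, and largest block 3, the block sizes (in nonincreasing order) are [3, 1].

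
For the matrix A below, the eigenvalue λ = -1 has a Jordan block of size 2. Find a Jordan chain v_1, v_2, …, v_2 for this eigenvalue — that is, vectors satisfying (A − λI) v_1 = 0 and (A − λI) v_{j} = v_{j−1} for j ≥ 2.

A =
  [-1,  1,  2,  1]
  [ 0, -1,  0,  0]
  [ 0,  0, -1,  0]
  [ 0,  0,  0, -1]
A Jordan chain for λ = -1 of length 2:
v_1 = (1, 0, 0, 0)ᵀ
v_2 = (0, 1, 0, 0)ᵀ

Let N = A − (-1)·I. We want v_2 with N^2 v_2 = 0 but N^1 v_2 ≠ 0; then v_{j-1} := N · v_j for j = 2, …, 2.

Pick v_2 = (0, 1, 0, 0)ᵀ.
Then v_1 = N · v_2 = (1, 0, 0, 0)ᵀ.

Sanity check: (A − (-1)·I) v_1 = (0, 0, 0, 0)ᵀ = 0. ✓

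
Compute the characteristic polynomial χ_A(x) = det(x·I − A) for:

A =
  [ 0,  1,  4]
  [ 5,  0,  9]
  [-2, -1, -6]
x^3 + 6*x^2 + 12*x + 8

Expanding det(x·I − A) (e.g. by cofactor expansion or by noting that A is similar to its Jordan form J, which has the same characteristic polynomial as A) gives
  χ_A(x) = x^3 + 6*x^2 + 12*x + 8
which factors as (x + 2)^3. The eigenvalues (with algebraic multiplicities) are λ = -2 with multiplicity 3.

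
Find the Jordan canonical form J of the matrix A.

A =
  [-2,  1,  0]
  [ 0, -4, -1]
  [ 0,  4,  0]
J_3(-2)

The characteristic polynomial is
  det(x·I − A) = x^3 + 6*x^2 + 12*x + 8 = (x + 2)^3

Eigenvalues and multiplicities (the geometric multiplicity of λ is n − rank(A − λI), which equals the number of Jordan blocks for λ):
  λ = -2: algebraic multiplicity = 3, geometric multiplicity = 1

Determining the block sizes for each eigenvalue:
  λ = -2: one block (gm = 1), so the single block has size am = 3 → block sizes [3]

Assembling the blocks gives a Jordan form
J =
  [-2,  1,  0]
  [ 0, -2,  1]
  [ 0,  0, -2]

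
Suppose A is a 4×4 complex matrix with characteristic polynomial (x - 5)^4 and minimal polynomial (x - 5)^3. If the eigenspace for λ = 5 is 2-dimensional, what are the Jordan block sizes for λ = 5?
Block sizes for λ = 5: [3, 1]

Step 1 — from the characteristic polynomial, algebraic multiplicity of λ = 5 is 4. From dim ker(A − (5)·I) = 2, there are exactly 2 Jordan blocks for λ = 5.
Step 2 — from the minimal polynomial, the factor (x − 5)^3 tells us the largest block for λ = 5 has size 3.
Step 3 — with total size 4, 2 blocks, and largest block 3, the block sizes (in nonincreasing order) are [3, 1].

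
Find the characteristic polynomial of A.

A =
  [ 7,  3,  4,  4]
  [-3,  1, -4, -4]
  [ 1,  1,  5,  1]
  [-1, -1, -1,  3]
x^4 - 16*x^3 + 96*x^2 - 256*x + 256

Expanding det(x·I − A) (e.g. by cofactor expansion or by noting that A is similar to its Jordan form J, which has the same characteristic polynomial as A) gives
  χ_A(x) = x^4 - 16*x^3 + 96*x^2 - 256*x + 256
which factors as (x - 4)^4. The eigenvalues (with algebraic multiplicities) are λ = 4 with multiplicity 4.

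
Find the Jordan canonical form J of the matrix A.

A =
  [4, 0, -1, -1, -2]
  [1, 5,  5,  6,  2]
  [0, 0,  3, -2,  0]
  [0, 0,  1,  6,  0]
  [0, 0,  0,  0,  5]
J_2(4) ⊕ J_2(5) ⊕ J_1(5)

The characteristic polynomial is
  det(x·I − A) = x^5 - 23*x^4 + 211*x^3 - 965*x^2 + 2200*x - 2000 = (x - 5)^3*(x - 4)^2

Eigenvalues and multiplicities (the geometric multiplicity of λ is n − rank(A − λI), which equals the number of Jordan blocks for λ):
  λ = 4: algebraic multiplicity = 2, geometric multiplicity = 1
  λ = 5: algebraic multiplicity = 3, geometric multiplicity = 2

Determining the block sizes for each eigenvalue:
  λ = 4: one block (gm = 1), so the single block has size am = 2 → block sizes [2]
  λ = 5: 2 blocks summing to 3 forces exactly one block of size 2 and the rest size 1 → block sizes [2, 1]

Assembling the blocks gives a Jordan form
J =
  [4, 1, 0, 0, 0]
  [0, 4, 0, 0, 0]
  [0, 0, 5, 1, 0]
  [0, 0, 0, 5, 0]
  [0, 0, 0, 0, 5]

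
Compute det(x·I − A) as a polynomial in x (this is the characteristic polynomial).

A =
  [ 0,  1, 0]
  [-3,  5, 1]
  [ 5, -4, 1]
x^3 - 6*x^2 + 12*x - 8

Expanding det(x·I − A) (e.g. by cofactor expansion or by noting that A is similar to its Jordan form J, which has the same characteristic polynomial as A) gives
  χ_A(x) = x^3 - 6*x^2 + 12*x - 8
which factors as (x - 2)^3. The eigenvalues (with algebraic multiplicities) are λ = 2 with multiplicity 3.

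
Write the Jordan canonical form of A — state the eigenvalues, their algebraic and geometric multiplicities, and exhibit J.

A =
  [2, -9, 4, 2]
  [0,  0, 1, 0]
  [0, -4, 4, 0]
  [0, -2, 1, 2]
J_3(2) ⊕ J_1(2)

The characteristic polynomial is
  det(x·I − A) = x^4 - 8*x^3 + 24*x^2 - 32*x + 16 = (x - 2)^4

Eigenvalues and multiplicities (the geometric multiplicity of λ is n − rank(A − λI), which equals the number of Jordan blocks for λ):
  λ = 2: algebraic multiplicity = 4, geometric multiplicity = 2

Determining the block sizes for each eigenvalue:
  λ = 2: with am = 4 and gm = 2, the partition is not yet determined (e.g. several partitions of 4 into 2 parts exist). Let N = A − (2)·I. Computing rank(N^1) = 2, rank(N^2) = 1, rank(N^3) = 0; the number of blocks of size ≥ j is rank(N^{j−1}) − rank(N^j), giving [2, 1, 1]. So we have 1 block(s) of size 3, 1 block(s) of size 1 → block sizes [3, 1]

Assembling the blocks gives a Jordan form
J =
  [2, 1, 0, 0]
  [0, 2, 1, 0]
  [0, 0, 2, 0]
  [0, 0, 0, 2]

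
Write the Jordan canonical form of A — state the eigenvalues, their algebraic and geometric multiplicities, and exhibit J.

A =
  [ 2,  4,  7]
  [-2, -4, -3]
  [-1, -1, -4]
J_3(-2)

The characteristic polynomial is
  det(x·I − A) = x^3 + 6*x^2 + 12*x + 8 = (x + 2)^3

Eigenvalues and multiplicities (the geometric multiplicity of λ is n − rank(A − λI), which equals the number of Jordan blocks for λ):
  λ = -2: algebraic multiplicity = 3, geometric multiplicity = 1

Determining the block sizes for each eigenvalue:
  λ = -2: one block (gm = 1), so the single block has size am = 3 → block sizes [3]

Assembling the blocks gives a Jordan form
J =
  [-2,  1,  0]
  [ 0, -2,  1]
  [ 0,  0, -2]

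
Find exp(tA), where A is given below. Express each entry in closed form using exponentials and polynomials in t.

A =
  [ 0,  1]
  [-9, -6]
e^{tA} =
  [3*t*exp(-3*t) + exp(-3*t), t*exp(-3*t)]
  [-9*t*exp(-3*t), -3*t*exp(-3*t) + exp(-3*t)]

Strategy: write A = P · J · P⁻¹ where J is a Jordan canonical form, so e^{tA} = P · e^{tJ} · P⁻¹, and e^{tJ} can be computed block-by-block.

A has Jordan form
J =
  [-3,  1]
  [ 0, -3]
(up to reordering of blocks).

Per-block formulas:
  For a 2×2 Jordan block J_2(-3): exp(t · J_2(-3)) = e^(-3t)·(I + t·N), where N is the 2×2 nilpotent shift.

After assembling e^{tJ} and conjugating by P, we get:

e^{tA} =
  [3*t*exp(-3*t) + exp(-3*t), t*exp(-3*t)]
  [-9*t*exp(-3*t), -3*t*exp(-3*t) + exp(-3*t)]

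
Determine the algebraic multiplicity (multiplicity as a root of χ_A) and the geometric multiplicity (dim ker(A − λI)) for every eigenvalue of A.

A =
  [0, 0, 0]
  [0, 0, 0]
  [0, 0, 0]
λ = 0: alg = 3, geom = 3

Step 1 — factor the characteristic polynomial to read off the algebraic multiplicities:
  χ_A(x) = x^3

Step 2 — compute geometric multiplicities via the rank-nullity identity g(λ) = n − rank(A − λI):
  rank(A − (0)·I) = 0, so dim ker(A − (0)·I) = n − 0 = 3

Summary:
  λ = 0: algebraic multiplicity = 3, geometric multiplicity = 3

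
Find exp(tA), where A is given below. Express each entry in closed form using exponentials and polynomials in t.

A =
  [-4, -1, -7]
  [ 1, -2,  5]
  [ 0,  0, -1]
e^{tA} =
  [-t*exp(-3*t) + exp(-3*t), -t*exp(-3*t), -t*exp(-3*t) - 3*exp(-t) + 3*exp(-3*t)]
  [t*exp(-3*t), t*exp(-3*t) + exp(-3*t), t*exp(-3*t) + 2*exp(-t) - 2*exp(-3*t)]
  [0, 0, exp(-t)]

Strategy: write A = P · J · P⁻¹ where J is a Jordan canonical form, so e^{tA} = P · e^{tJ} · P⁻¹, and e^{tJ} can be computed block-by-block.

A has Jordan form
J =
  [-3,  1,  0]
  [ 0, -3,  0]
  [ 0,  0, -1]
(up to reordering of blocks).

Per-block formulas:
  For a 2×2 Jordan block J_2(-3): exp(t · J_2(-3)) = e^(-3t)·(I + t·N), where N is the 2×2 nilpotent shift.
  For a 1×1 block at λ = -1: exp(t · [-1]) = [e^(-1t)].

After assembling e^{tJ} and conjugating by P, we get:

e^{tA} =
  [-t*exp(-3*t) + exp(-3*t), -t*exp(-3*t), -t*exp(-3*t) - 3*exp(-t) + 3*exp(-3*t)]
  [t*exp(-3*t), t*exp(-3*t) + exp(-3*t), t*exp(-3*t) + 2*exp(-t) - 2*exp(-3*t)]
  [0, 0, exp(-t)]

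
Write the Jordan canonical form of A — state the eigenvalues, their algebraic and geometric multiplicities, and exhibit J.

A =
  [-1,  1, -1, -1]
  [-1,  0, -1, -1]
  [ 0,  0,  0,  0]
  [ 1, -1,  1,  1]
J_3(0) ⊕ J_1(0)

The characteristic polynomial is
  det(x·I − A) = x^4

Eigenvalues and multiplicities (the geometric multiplicity of λ is n − rank(A − λI), which equals the number of Jordan blocks for λ):
  λ = 0: algebraic multiplicity = 4, geometric multiplicity = 2

Determining the block sizes for each eigenvalue:
  λ = 0: with am = 4 and gm = 2, the partition is not yet determined (e.g. several partitions of 4 into 2 parts exist). Let N = A − (0)·I. Computing rank(N^1) = 2, rank(N^2) = 1, rank(N^3) = 0; the number of blocks of size ≥ j is rank(N^{j−1}) − rank(N^j), giving [2, 1, 1]. So we have 1 block(s) of size 3, 1 block(s) of size 1 → block sizes [3, 1]

Assembling the blocks gives a Jordan form
J =
  [0, 1, 0, 0]
  [0, 0, 1, 0]
  [0, 0, 0, 0]
  [0, 0, 0, 0]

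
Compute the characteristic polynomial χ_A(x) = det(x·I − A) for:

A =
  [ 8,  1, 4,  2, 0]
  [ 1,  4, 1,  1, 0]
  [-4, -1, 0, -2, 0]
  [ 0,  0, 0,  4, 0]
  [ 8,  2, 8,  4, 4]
x^5 - 20*x^4 + 160*x^3 - 640*x^2 + 1280*x - 1024

Expanding det(x·I − A) (e.g. by cofactor expansion or by noting that A is similar to its Jordan form J, which has the same characteristic polynomial as A) gives
  χ_A(x) = x^5 - 20*x^4 + 160*x^3 - 640*x^2 + 1280*x - 1024
which factors as (x - 4)^5. The eigenvalues (with algebraic multiplicities) are λ = 4 with multiplicity 5.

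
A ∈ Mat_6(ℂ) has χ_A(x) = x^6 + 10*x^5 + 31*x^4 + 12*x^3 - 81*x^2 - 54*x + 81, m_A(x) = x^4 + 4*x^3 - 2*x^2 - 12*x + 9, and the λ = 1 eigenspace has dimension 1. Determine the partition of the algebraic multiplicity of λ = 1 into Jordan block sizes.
Block sizes for λ = 1: [2]

Step 1 — from the characteristic polynomial, algebraic multiplicity of λ = 1 is 2. From dim ker(A − (1)·I) = 1, there are exactly 1 Jordan blocks for λ = 1.
Step 2 — from the minimal polynomial, the factor (x − 1)^2 tells us the largest block for λ = 1 has size 2.
Step 3 — with total size 2, 1 blocks, and largest block 2, the block sizes (in nonincreasing order) are [2].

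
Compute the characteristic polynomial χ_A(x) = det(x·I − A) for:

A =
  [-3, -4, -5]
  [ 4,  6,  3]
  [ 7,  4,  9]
x^3 - 12*x^2 + 48*x - 64

Expanding det(x·I − A) (e.g. by cofactor expansion or by noting that A is similar to its Jordan form J, which has the same characteristic polynomial as A) gives
  χ_A(x) = x^3 - 12*x^2 + 48*x - 64
which factors as (x - 4)^3. The eigenvalues (with algebraic multiplicities) are λ = 4 with multiplicity 3.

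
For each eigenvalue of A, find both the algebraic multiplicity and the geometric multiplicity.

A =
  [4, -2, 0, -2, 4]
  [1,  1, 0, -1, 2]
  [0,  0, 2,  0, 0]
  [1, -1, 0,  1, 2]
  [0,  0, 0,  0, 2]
λ = 2: alg = 5, geom = 4

Step 1 — factor the characteristic polynomial to read off the algebraic multiplicities:
  χ_A(x) = (x - 2)^5

Step 2 — compute geometric multiplicities via the rank-nullity identity g(λ) = n − rank(A − λI):
  rank(A − (2)·I) = 1, so dim ker(A − (2)·I) = n − 1 = 4

Summary:
  λ = 2: algebraic multiplicity = 5, geometric multiplicity = 4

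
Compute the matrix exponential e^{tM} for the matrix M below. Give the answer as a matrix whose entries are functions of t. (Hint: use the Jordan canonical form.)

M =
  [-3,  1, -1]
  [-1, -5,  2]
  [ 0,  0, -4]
e^{tM} =
  [t*exp(-4*t) + exp(-4*t), t*exp(-4*t), t^2*exp(-4*t)/2 - t*exp(-4*t)]
  [-t*exp(-4*t), -t*exp(-4*t) + exp(-4*t), -t^2*exp(-4*t)/2 + 2*t*exp(-4*t)]
  [0, 0, exp(-4*t)]

Strategy: write M = P · J · P⁻¹ where J is a Jordan canonical form, so e^{tM} = P · e^{tJ} · P⁻¹, and e^{tJ} can be computed block-by-block.

M has Jordan form
J =
  [-4,  1,  0]
  [ 0, -4,  1]
  [ 0,  0, -4]
(up to reordering of blocks).

Per-block formulas:
  For a 3×3 Jordan block J_3(-4): exp(t · J_3(-4)) = e^(-4t)·(I + t·N + (t^2/2)·N^2), where N is the 3×3 nilpotent shift.

After assembling e^{tJ} and conjugating by P, we get:

e^{tM} =
  [t*exp(-4*t) + exp(-4*t), t*exp(-4*t), t^2*exp(-4*t)/2 - t*exp(-4*t)]
  [-t*exp(-4*t), -t*exp(-4*t) + exp(-4*t), -t^2*exp(-4*t)/2 + 2*t*exp(-4*t)]
  [0, 0, exp(-4*t)]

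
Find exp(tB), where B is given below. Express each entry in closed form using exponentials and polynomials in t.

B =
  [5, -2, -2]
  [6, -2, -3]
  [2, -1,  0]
e^{tB} =
  [4*t*exp(t) + exp(t), -2*t*exp(t), -2*t*exp(t)]
  [6*t*exp(t), -3*t*exp(t) + exp(t), -3*t*exp(t)]
  [2*t*exp(t), -t*exp(t), -t*exp(t) + exp(t)]

Strategy: write B = P · J · P⁻¹ where J is a Jordan canonical form, so e^{tB} = P · e^{tJ} · P⁻¹, and e^{tJ} can be computed block-by-block.

B has Jordan form
J =
  [1, 1, 0]
  [0, 1, 0]
  [0, 0, 1]
(up to reordering of blocks).

Per-block formulas:
  For a 1×1 block at λ = 1: exp(t · [1]) = [e^(1t)].
  For a 2×2 Jordan block J_2(1): exp(t · J_2(1)) = e^(1t)·(I + t·N), where N is the 2×2 nilpotent shift.

After assembling e^{tJ} and conjugating by P, we get:

e^{tB} =
  [4*t*exp(t) + exp(t), -2*t*exp(t), -2*t*exp(t)]
  [6*t*exp(t), -3*t*exp(t) + exp(t), -3*t*exp(t)]
  [2*t*exp(t), -t*exp(t), -t*exp(t) + exp(t)]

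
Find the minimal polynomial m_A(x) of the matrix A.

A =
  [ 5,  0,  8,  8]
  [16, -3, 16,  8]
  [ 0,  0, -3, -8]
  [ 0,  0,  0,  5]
x^2 - 2*x - 15

The characteristic polynomial is χ_A(x) = (x - 5)^2*(x + 3)^2, so the eigenvalues are known. The minimal polynomial is
  m_A(x) = Π_λ (x − λ)^{k_λ}
where k_λ is the size of the *largest* Jordan block for λ (equivalently, the smallest k with (A − λI)^k v = 0 for every generalised eigenvector v of λ).

  λ = -3: largest Jordan block has size 1, contributing (x + 3)
  λ = 5: largest Jordan block has size 1, contributing (x − 5)

So m_A(x) = (x - 5)*(x + 3) = x^2 - 2*x - 15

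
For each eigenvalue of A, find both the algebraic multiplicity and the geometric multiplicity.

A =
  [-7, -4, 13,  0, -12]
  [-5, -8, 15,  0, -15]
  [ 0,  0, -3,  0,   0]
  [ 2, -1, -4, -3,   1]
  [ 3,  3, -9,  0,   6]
λ = -3: alg = 5, geom = 2

Step 1 — factor the characteristic polynomial to read off the algebraic multiplicities:
  χ_A(x) = (x + 3)^5

Step 2 — compute geometric multiplicities via the rank-nullity identity g(λ) = n − rank(A − λI):
  rank(A − (-3)·I) = 3, so dim ker(A − (-3)·I) = n − 3 = 2

Summary:
  λ = -3: algebraic multiplicity = 5, geometric multiplicity = 2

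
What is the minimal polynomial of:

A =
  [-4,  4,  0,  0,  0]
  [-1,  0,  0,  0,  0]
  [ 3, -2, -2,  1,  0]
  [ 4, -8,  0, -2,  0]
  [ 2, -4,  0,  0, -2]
x^2 + 4*x + 4

The characteristic polynomial is χ_A(x) = (x + 2)^5, so the eigenvalues are known. The minimal polynomial is
  m_A(x) = Π_λ (x − λ)^{k_λ}
where k_λ is the size of the *largest* Jordan block for λ (equivalently, the smallest k with (A − λI)^k v = 0 for every generalised eigenvector v of λ).

  λ = -2: largest Jordan block has size 2, contributing (x + 2)^2

So m_A(x) = (x + 2)^2 = x^2 + 4*x + 4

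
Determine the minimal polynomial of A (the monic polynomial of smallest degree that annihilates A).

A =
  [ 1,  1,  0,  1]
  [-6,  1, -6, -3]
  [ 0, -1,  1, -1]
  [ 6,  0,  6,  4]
x^3 - 6*x^2 + 9*x - 4

The characteristic polynomial is χ_A(x) = (x - 4)*(x - 1)^3, so the eigenvalues are known. The minimal polynomial is
  m_A(x) = Π_λ (x − λ)^{k_λ}
where k_λ is the size of the *largest* Jordan block for λ (equivalently, the smallest k with (A − λI)^k v = 0 for every generalised eigenvector v of λ).

  λ = 1: largest Jordan block has size 2, contributing (x − 1)^2
  λ = 4: largest Jordan block has size 1, contributing (x − 4)

So m_A(x) = (x - 4)*(x - 1)^2 = x^3 - 6*x^2 + 9*x - 4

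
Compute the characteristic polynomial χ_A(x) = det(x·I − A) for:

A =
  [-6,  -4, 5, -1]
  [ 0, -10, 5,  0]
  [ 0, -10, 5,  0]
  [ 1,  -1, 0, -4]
x^4 + 15*x^3 + 75*x^2 + 125*x

Expanding det(x·I − A) (e.g. by cofactor expansion or by noting that A is similar to its Jordan form J, which has the same characteristic polynomial as A) gives
  χ_A(x) = x^4 + 15*x^3 + 75*x^2 + 125*x
which factors as x*(x + 5)^3. The eigenvalues (with algebraic multiplicities) are λ = -5 with multiplicity 3, λ = 0 with multiplicity 1.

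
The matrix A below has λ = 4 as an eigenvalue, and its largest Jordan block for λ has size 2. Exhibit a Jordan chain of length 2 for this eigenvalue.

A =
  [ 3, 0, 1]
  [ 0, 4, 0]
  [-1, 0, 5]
A Jordan chain for λ = 4 of length 2:
v_1 = (-1, 0, -1)ᵀ
v_2 = (1, 0, 0)ᵀ

Let N = A − (4)·I. We want v_2 with N^2 v_2 = 0 but N^1 v_2 ≠ 0; then v_{j-1} := N · v_j for j = 2, …, 2.

Pick v_2 = (1, 0, 0)ᵀ.
Then v_1 = N · v_2 = (-1, 0, -1)ᵀ.

Sanity check: (A − (4)·I) v_1 = (0, 0, 0)ᵀ = 0. ✓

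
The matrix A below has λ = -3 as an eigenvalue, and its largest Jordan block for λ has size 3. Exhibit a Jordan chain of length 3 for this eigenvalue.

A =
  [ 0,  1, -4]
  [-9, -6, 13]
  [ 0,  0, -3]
A Jordan chain for λ = -3 of length 3:
v_1 = (1, -3, 0)ᵀ
v_2 = (-4, 13, 0)ᵀ
v_3 = (0, 0, 1)ᵀ

Let N = A − (-3)·I. We want v_3 with N^3 v_3 = 0 but N^2 v_3 ≠ 0; then v_{j-1} := N · v_j for j = 3, …, 2.

Pick v_3 = (0, 0, 1)ᵀ.
Then v_2 = N · v_3 = (-4, 13, 0)ᵀ.
Then v_1 = N · v_2 = (1, -3, 0)ᵀ.

Sanity check: (A − (-3)·I) v_1 = (0, 0, 0)ᵀ = 0. ✓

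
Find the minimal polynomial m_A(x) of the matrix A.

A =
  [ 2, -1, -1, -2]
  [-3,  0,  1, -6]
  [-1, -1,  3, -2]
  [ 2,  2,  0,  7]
x^3 - 9*x^2 + 27*x - 27

The characteristic polynomial is χ_A(x) = (x - 3)^4, so the eigenvalues are known. The minimal polynomial is
  m_A(x) = Π_λ (x − λ)^{k_λ}
where k_λ is the size of the *largest* Jordan block for λ (equivalently, the smallest k with (A − λI)^k v = 0 for every generalised eigenvector v of λ).

  λ = 3: largest Jordan block has size 3, contributing (x − 3)^3

So m_A(x) = (x - 3)^3 = x^3 - 9*x^2 + 27*x - 27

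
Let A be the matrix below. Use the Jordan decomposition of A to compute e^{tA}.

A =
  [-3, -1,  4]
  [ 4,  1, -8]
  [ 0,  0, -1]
e^{tA} =
  [-2*t*exp(-t) + exp(-t), -t*exp(-t), 4*t*exp(-t)]
  [4*t*exp(-t), 2*t*exp(-t) + exp(-t), -8*t*exp(-t)]
  [0, 0, exp(-t)]

Strategy: write A = P · J · P⁻¹ where J is a Jordan canonical form, so e^{tA} = P · e^{tJ} · P⁻¹, and e^{tJ} can be computed block-by-block.

A has Jordan form
J =
  [-1,  1,  0]
  [ 0, -1,  0]
  [ 0,  0, -1]
(up to reordering of blocks).

Per-block formulas:
  For a 1×1 block at λ = -1: exp(t · [-1]) = [e^(-1t)].
  For a 2×2 Jordan block J_2(-1): exp(t · J_2(-1)) = e^(-1t)·(I + t·N), where N is the 2×2 nilpotent shift.

After assembling e^{tJ} and conjugating by P, we get:

e^{tA} =
  [-2*t*exp(-t) + exp(-t), -t*exp(-t), 4*t*exp(-t)]
  [4*t*exp(-t), 2*t*exp(-t) + exp(-t), -8*t*exp(-t)]
  [0, 0, exp(-t)]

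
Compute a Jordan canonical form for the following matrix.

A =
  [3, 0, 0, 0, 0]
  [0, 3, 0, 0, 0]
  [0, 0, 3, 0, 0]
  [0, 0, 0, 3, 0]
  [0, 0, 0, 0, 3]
J_1(3) ⊕ J_1(3) ⊕ J_1(3) ⊕ J_1(3) ⊕ J_1(3)

The characteristic polynomial is
  det(x·I − A) = x^5 - 15*x^4 + 90*x^3 - 270*x^2 + 405*x - 243 = (x - 3)^5

Eigenvalues and multiplicities (the geometric multiplicity of λ is n − rank(A − λI), which equals the number of Jordan blocks for λ):
  λ = 3: algebraic multiplicity = 5, geometric multiplicity = 5

Determining the block sizes for each eigenvalue:
  λ = 3: gm = am = 5, so every block has size 1 → block sizes [1, 1, 1, 1, 1]

Assembling the blocks gives a Jordan form
J =
  [3, 0, 0, 0, 0]
  [0, 3, 0, 0, 0]
  [0, 0, 3, 0, 0]
  [0, 0, 0, 3, 0]
  [0, 0, 0, 0, 3]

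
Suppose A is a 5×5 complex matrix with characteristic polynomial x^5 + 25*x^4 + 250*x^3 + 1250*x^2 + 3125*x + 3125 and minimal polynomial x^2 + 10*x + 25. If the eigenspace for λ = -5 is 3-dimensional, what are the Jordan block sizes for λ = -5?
Block sizes for λ = -5: [2, 2, 1]

Step 1 — from the characteristic polynomial, algebraic multiplicity of λ = -5 is 5. From dim ker(A − (-5)·I) = 3, there are exactly 3 Jordan blocks for λ = -5.
Step 2 — from the minimal polynomial, the factor (x + 5)^2 tells us the largest block for λ = -5 has size 2.
Step 3 — with total size 5, 3 blocks, and largest block 2, the block sizes (in nonincreasing order) are [2, 2, 1].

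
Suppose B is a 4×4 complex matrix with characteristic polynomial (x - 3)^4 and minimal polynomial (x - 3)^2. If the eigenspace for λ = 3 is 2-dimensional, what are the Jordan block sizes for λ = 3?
Block sizes for λ = 3: [2, 2]

Step 1 — from the characteristic polynomial, algebraic multiplicity of λ = 3 is 4. From dim ker(B − (3)·I) = 2, there are exactly 2 Jordan blocks for λ = 3.
Step 2 — from the minimal polynomial, the factor (x − 3)^2 tells us the largest block for λ = 3 has size 2.
Step 3 — with total size 4, 2 blocks, and largest block 2, the block sizes (in nonincreasing order) are [2, 2].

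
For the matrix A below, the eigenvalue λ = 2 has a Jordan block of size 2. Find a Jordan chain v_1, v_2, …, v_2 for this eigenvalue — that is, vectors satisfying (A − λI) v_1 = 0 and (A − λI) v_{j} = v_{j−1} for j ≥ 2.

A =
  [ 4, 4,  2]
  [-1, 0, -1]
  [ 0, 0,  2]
A Jordan chain for λ = 2 of length 2:
v_1 = (2, -1, 0)ᵀ
v_2 = (1, 0, 0)ᵀ

Let N = A − (2)·I. We want v_2 with N^2 v_2 = 0 but N^1 v_2 ≠ 0; then v_{j-1} := N · v_j for j = 2, …, 2.

Pick v_2 = (1, 0, 0)ᵀ.
Then v_1 = N · v_2 = (2, -1, 0)ᵀ.

Sanity check: (A − (2)·I) v_1 = (0, 0, 0)ᵀ = 0. ✓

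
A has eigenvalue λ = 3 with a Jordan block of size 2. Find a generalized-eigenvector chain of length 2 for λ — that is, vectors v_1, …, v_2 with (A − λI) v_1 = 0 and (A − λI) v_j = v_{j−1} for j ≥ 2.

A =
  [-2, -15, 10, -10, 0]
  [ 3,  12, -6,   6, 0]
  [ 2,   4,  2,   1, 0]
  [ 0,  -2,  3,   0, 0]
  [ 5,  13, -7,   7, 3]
A Jordan chain for λ = 3 of length 2:
v_1 = (-5, 3, 2, 0, 5)ᵀ
v_2 = (1, 0, 0, 0, 0)ᵀ

Let N = A − (3)·I. We want v_2 with N^2 v_2 = 0 but N^1 v_2 ≠ 0; then v_{j-1} := N · v_j for j = 2, …, 2.

Pick v_2 = (1, 0, 0, 0, 0)ᵀ.
Then v_1 = N · v_2 = (-5, 3, 2, 0, 5)ᵀ.

Sanity check: (A − (3)·I) v_1 = (0, 0, 0, 0, 0)ᵀ = 0. ✓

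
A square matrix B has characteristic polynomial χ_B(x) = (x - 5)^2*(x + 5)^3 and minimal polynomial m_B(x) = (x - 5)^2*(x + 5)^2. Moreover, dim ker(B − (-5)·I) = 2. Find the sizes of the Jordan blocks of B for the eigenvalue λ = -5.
Block sizes for λ = -5: [2, 1]

Step 1 — from the characteristic polynomial, algebraic multiplicity of λ = -5 is 3. From dim ker(B − (-5)·I) = 2, there are exactly 2 Jordan blocks for λ = -5.
Step 2 — from the minimal polynomial, the factor (x + 5)^2 tells us the largest block for λ = -5 has size 2.
Step 3 — with total size 3, 2 blocks, and largest block 2, the block sizes (in nonincreasing order) are [2, 1].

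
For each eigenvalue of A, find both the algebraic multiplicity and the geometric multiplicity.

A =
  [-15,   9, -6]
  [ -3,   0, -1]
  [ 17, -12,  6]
λ = -3: alg = 3, geom = 1

Step 1 — factor the characteristic polynomial to read off the algebraic multiplicities:
  χ_A(x) = (x + 3)^3

Step 2 — compute geometric multiplicities via the rank-nullity identity g(λ) = n − rank(A − λI):
  rank(A − (-3)·I) = 2, so dim ker(A − (-3)·I) = n − 2 = 1

Summary:
  λ = -3: algebraic multiplicity = 3, geometric multiplicity = 1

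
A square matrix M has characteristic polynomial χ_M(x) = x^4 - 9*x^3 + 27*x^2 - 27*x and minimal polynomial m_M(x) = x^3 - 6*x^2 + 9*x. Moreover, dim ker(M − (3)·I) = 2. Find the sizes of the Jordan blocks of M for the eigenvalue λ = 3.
Block sizes for λ = 3: [2, 1]

Step 1 — from the characteristic polynomial, algebraic multiplicity of λ = 3 is 3. From dim ker(M − (3)·I) = 2, there are exactly 2 Jordan blocks for λ = 3.
Step 2 — from the minimal polynomial, the factor (x − 3)^2 tells us the largest block for λ = 3 has size 2.
Step 3 — with total size 3, 2 blocks, and largest block 2, the block sizes (in nonincreasing order) are [2, 1].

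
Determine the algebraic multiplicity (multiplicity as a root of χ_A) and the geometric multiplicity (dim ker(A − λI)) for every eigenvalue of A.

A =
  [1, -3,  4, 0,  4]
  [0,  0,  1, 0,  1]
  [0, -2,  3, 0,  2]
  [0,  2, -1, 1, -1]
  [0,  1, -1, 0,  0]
λ = 1: alg = 5, geom = 3

Step 1 — factor the characteristic polynomial to read off the algebraic multiplicities:
  χ_A(x) = (x - 1)^5

Step 2 — compute geometric multiplicities via the rank-nullity identity g(λ) = n − rank(A − λI):
  rank(A − (1)·I) = 2, so dim ker(A − (1)·I) = n − 2 = 3

Summary:
  λ = 1: algebraic multiplicity = 5, geometric multiplicity = 3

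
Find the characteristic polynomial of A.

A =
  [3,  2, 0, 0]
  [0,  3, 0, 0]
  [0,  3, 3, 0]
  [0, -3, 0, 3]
x^4 - 12*x^3 + 54*x^2 - 108*x + 81

Expanding det(x·I − A) (e.g. by cofactor expansion or by noting that A is similar to its Jordan form J, which has the same characteristic polynomial as A) gives
  χ_A(x) = x^4 - 12*x^3 + 54*x^2 - 108*x + 81
which factors as (x - 3)^4. The eigenvalues (with algebraic multiplicities) are λ = 3 with multiplicity 4.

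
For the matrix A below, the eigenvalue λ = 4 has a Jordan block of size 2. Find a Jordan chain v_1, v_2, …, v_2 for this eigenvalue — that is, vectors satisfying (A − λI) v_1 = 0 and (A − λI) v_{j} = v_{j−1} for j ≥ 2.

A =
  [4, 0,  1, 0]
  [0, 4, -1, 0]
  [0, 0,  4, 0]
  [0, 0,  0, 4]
A Jordan chain for λ = 4 of length 2:
v_1 = (1, -1, 0, 0)ᵀ
v_2 = (0, 0, 1, 0)ᵀ

Let N = A − (4)·I. We want v_2 with N^2 v_2 = 0 but N^1 v_2 ≠ 0; then v_{j-1} := N · v_j for j = 2, …, 2.

Pick v_2 = (0, 0, 1, 0)ᵀ.
Then v_1 = N · v_2 = (1, -1, 0, 0)ᵀ.

Sanity check: (A − (4)·I) v_1 = (0, 0, 0, 0)ᵀ = 0. ✓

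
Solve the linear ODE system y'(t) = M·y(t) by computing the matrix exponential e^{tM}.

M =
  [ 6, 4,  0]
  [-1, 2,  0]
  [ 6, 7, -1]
e^{tM} =
  [2*t*exp(4*t) + exp(4*t), 4*t*exp(4*t), 0]
  [-t*exp(4*t), -2*t*exp(4*t) + exp(4*t), 0]
  [t*exp(4*t) + exp(4*t) - exp(-t), 2*t*exp(4*t) + exp(4*t) - exp(-t), exp(-t)]

Strategy: write M = P · J · P⁻¹ where J is a Jordan canonical form, so e^{tM} = P · e^{tJ} · P⁻¹, and e^{tJ} can be computed block-by-block.

M has Jordan form
J =
  [-1, 0, 0]
  [ 0, 4, 1]
  [ 0, 0, 4]
(up to reordering of blocks).

Per-block formulas:
  For a 2×2 Jordan block J_2(4): exp(t · J_2(4)) = e^(4t)·(I + t·N), where N is the 2×2 nilpotent shift.
  For a 1×1 block at λ = -1: exp(t · [-1]) = [e^(-1t)].

After assembling e^{tJ} and conjugating by P, we get:

e^{tM} =
  [2*t*exp(4*t) + exp(4*t), 4*t*exp(4*t), 0]
  [-t*exp(4*t), -2*t*exp(4*t) + exp(4*t), 0]
  [t*exp(4*t) + exp(4*t) - exp(-t), 2*t*exp(4*t) + exp(4*t) - exp(-t), exp(-t)]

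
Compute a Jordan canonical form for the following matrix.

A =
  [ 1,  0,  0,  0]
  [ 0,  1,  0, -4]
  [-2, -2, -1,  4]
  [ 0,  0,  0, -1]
J_1(-1) ⊕ J_1(-1) ⊕ J_1(1) ⊕ J_1(1)

The characteristic polynomial is
  det(x·I − A) = x^4 - 2*x^2 + 1 = (x - 1)^2*(x + 1)^2

Eigenvalues and multiplicities (the geometric multiplicity of λ is n − rank(A − λI), which equals the number of Jordan blocks for λ):
  λ = -1: algebraic multiplicity = 2, geometric multiplicity = 2
  λ = 1: algebraic multiplicity = 2, geometric multiplicity = 2

Determining the block sizes for each eigenvalue:
  λ = -1: gm = am = 2, so every block has size 1 → block sizes [1, 1]
  λ = 1: gm = am = 2, so every block has size 1 → block sizes [1, 1]

Assembling the blocks gives a Jordan form
J =
  [-1,  0, 0, 0]
  [ 0, -1, 0, 0]
  [ 0,  0, 1, 0]
  [ 0,  0, 0, 1]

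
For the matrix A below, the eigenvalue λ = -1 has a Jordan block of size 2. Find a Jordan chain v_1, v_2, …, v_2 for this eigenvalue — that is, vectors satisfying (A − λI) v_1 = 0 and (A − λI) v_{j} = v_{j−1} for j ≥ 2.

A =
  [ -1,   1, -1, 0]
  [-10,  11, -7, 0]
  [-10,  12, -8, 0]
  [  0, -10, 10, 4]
A Jordan chain for λ = -1 of length 2:
v_1 = (1, 2, 2, 0)ᵀ
v_2 = (1, 1, 0, 2)ᵀ

Let N = A − (-1)·I. We want v_2 with N^2 v_2 = 0 but N^1 v_2 ≠ 0; then v_{j-1} := N · v_j for j = 2, …, 2.

Pick v_2 = (1, 1, 0, 2)ᵀ.
Then v_1 = N · v_2 = (1, 2, 2, 0)ᵀ.

Sanity check: (A − (-1)·I) v_1 = (0, 0, 0, 0)ᵀ = 0. ✓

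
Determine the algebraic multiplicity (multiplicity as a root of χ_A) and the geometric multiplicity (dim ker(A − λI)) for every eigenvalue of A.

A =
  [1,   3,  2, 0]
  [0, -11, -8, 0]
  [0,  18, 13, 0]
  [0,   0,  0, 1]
λ = 1: alg = 4, geom = 3

Step 1 — factor the characteristic polynomial to read off the algebraic multiplicities:
  χ_A(x) = (x - 1)^4

Step 2 — compute geometric multiplicities via the rank-nullity identity g(λ) = n − rank(A − λI):
  rank(A − (1)·I) = 1, so dim ker(A − (1)·I) = n − 1 = 3

Summary:
  λ = 1: algebraic multiplicity = 4, geometric multiplicity = 3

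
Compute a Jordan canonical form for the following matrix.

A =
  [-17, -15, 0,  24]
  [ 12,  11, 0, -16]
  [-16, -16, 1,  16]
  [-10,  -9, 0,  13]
J_2(1) ⊕ J_1(1) ⊕ J_1(5)

The characteristic polynomial is
  det(x·I − A) = x^4 - 8*x^3 + 18*x^2 - 16*x + 5 = (x - 5)*(x - 1)^3

Eigenvalues and multiplicities (the geometric multiplicity of λ is n − rank(A − λI), which equals the number of Jordan blocks for λ):
  λ = 1: algebraic multiplicity = 3, geometric multiplicity = 2
  λ = 5: algebraic multiplicity = 1, geometric multiplicity = 1

Determining the block sizes for each eigenvalue:
  λ = 1: 2 blocks summing to 3 forces exactly one block of size 2 and the rest size 1 → block sizes [2, 1]
  λ = 5: one block (gm = 1), so the single block has size am = 1 → block sizes [1]

Assembling the blocks gives a Jordan form
J =
  [1, 1, 0, 0]
  [0, 1, 0, 0]
  [0, 0, 1, 0]
  [0, 0, 0, 5]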